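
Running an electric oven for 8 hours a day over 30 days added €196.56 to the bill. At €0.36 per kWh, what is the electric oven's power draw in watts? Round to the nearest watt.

2275 W

Energy = €196.56 ÷ €0.36/kWh = 546 kWh
Runtime = 8 h/day × 30 days = 240 h
Power = 546 kWh ÷ 240 h = 2.275 kW = 2275 W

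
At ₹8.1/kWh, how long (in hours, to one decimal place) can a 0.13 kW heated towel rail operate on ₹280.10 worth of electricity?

266.0 h

Energy available = ₹280.10 ÷ ₹8.1/kWh = 34.5802 kWh
Hours = 34.5802 kWh ÷ 0.13 kW = 266.0 h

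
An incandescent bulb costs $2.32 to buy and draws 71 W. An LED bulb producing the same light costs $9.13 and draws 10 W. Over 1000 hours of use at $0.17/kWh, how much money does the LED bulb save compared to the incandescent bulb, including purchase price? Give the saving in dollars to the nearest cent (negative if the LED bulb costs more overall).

$3.56

incandescent bulb: $2.32 + (71/1000) kW × 1000 h × $0.17 = $2.32 + $12.07 = $14.39
LED bulb: $9.13 + (10/1000) kW × 1000 h × $0.17 = $9.13 + $1.7 = $10.83
Saving = $14.39 − $10.83 = $3.56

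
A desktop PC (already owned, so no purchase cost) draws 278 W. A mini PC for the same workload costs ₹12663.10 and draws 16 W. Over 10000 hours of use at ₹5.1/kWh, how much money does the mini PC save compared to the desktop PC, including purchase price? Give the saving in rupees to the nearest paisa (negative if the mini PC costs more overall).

desktop PC: ₹0.00 + (278/1000) kW × 10000 h × ₹5.1 = ₹0.00 + ₹14178 = ₹14178
mini PC: ₹12663.10 + (16/1000) kW × 10000 h × ₹5.1 = ₹12663.10 + ₹816 = ₹13479.1
Saving = ₹14178 − ₹13479.1 = ₹698.9

₹698.90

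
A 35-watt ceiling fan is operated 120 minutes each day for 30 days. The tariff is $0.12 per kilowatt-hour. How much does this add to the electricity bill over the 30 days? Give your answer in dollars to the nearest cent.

Runtime = 120 min × 30 = 3600 min = 60 h
Energy = 0.035 kW × 60 h = 2.1 kWh
Cost = 2.1 kWh × $0.12/kWh = $0.25

$0.25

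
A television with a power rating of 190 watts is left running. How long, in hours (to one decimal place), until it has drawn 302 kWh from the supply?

Hours = 302 kWh ÷ 0.19 kW = 1589.5 h

1589.5 h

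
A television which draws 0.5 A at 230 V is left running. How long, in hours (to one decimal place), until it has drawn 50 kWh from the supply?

Power = 0.5 A × 230 V = 115 W = 0.115 kW
Hours = 50 kWh ÷ 0.115 kW = 434.8 h

434.8 h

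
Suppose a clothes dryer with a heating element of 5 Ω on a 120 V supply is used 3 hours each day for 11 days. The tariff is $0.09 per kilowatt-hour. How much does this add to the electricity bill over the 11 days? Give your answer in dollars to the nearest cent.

Power = V²/R = 120²/5 = 2880 W = 2.88 kW
Runtime = 3 h/day × 11 days = 33 h
Energy = 2.88 kW × 33 h = 95.04 kWh
Cost = 95.04 kWh × $0.09/kWh = $8.55

$8.55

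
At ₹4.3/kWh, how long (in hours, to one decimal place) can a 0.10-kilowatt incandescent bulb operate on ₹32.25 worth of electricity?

75.0 h

Energy available = ₹32.25 ÷ ₹4.3/kWh = 7.5 kWh
Hours = 7.5 kWh ÷ 0.1 kW = 75.0 h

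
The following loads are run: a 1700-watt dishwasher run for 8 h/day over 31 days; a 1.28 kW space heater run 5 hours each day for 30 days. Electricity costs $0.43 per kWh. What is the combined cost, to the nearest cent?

dishwasher: Runtime = 8 h/day × 31 days = 248 h
dishwasher: 1.7 kW × 248 h = 421.6 kWh
space heater: Runtime = 5 h/day × 30 days = 150 h
space heater: 1.28 kW × 150 h = 192 kWh
Total energy = 613.6 kWh
Cost = 613.6 × $0.43 = $263.85

$263.85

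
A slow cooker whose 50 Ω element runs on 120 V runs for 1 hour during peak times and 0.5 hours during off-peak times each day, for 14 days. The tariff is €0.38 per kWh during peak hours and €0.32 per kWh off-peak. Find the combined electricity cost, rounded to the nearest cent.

Power = V²/R = 120²/50 = 288 W = 0.288 kW
Peak energy = 0.288 kW × 1 h × 14 = 4.032 kWh
Off-peak energy = 0.288 kW × 0.5 h × 14 = 2.016 kWh
Cost = 4.032 × €0.38 + 2.016 × €0.32 = €1.53216 + €0.64512 = €2.18

€2.18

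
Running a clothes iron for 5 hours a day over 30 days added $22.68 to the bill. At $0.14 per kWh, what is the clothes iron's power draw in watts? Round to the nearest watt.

1080 W

Energy = $22.68 ÷ $0.14/kWh = 162 kWh
Runtime = 5 h/day × 30 days = 150 h
Power = 162 kWh ÷ 150 h = 1.08 kW = 1080 W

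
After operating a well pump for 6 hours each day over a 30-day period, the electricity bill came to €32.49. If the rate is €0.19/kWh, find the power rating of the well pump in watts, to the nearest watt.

Energy = €32.49 ÷ €0.19/kWh = 171 kWh
Runtime = 6 h/day × 30 days = 180 h
Power = 171 kWh ÷ 180 h = 0.95 kW = 950 W

950 W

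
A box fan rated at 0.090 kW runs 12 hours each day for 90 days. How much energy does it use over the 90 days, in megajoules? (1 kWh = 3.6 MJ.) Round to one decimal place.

Runtime = 12 h/day × 90 days = 1080 h
Energy = 0.09 kW × 1080 h = 97.2 kWh
= 97.2 × 3.6 MJ = 349.9 MJ

349.9 MJ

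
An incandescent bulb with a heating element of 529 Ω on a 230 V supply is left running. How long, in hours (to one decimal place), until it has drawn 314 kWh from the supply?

Power = V²/R = 230²/529 = 100 W = 0.1 kW
Hours = 314 kWh ÷ 0.1 kW = 3140.0 h

3140.0 h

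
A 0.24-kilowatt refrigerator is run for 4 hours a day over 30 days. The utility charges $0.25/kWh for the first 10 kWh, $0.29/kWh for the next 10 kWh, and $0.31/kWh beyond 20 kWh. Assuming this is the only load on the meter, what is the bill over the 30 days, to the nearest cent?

Runtime = 4 h/day × 30 days = 120 h
Energy = 0.24 kW × 120 h = 28.8 kWh
Tier 1 (0–10 kWh): 10 × $0.25 = $2.5
Tier 2 (10–20 kWh): 10 × $0.29 = $2.9
Above 20 kWh: 8.8 × $0.31 = $2.728
Bill = $8.13

$8.13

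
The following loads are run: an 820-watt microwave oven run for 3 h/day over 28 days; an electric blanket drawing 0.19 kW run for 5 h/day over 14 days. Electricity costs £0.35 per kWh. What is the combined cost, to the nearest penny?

£28.76

microwave oven: Runtime = 3 h/day × 28 days = 84 h
microwave oven: 0.82 kW × 84 h = 68.88 kWh
electric blanket: Runtime = 5 h/day × 14 days = 70 h
electric blanket: 0.19 kW × 70 h = 13.3 kWh
Total energy = 82.18 kWh
Cost = 82.18 × £0.35 = £28.76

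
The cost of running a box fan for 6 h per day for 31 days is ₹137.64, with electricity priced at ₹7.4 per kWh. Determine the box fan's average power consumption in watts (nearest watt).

Energy = ₹137.64 ÷ ₹7.4/kWh = 18.6 kWh
Runtime = 6 h/day × 31 days = 186 h
Power = 18.6 kWh ÷ 186 h = 0.1 kW = 100 W

100 W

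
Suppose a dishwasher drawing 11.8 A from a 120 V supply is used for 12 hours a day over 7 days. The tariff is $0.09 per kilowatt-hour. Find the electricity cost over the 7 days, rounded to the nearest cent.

Power = 11.8 A × 120 V = 1416 W = 1.416 kW
Runtime = 12 h/day × 7 days = 84 h
Energy = 1.416 kW × 84 h = 118.944 kWh
Cost = 118.944 kWh × $0.09/kWh = $10.70

$10.70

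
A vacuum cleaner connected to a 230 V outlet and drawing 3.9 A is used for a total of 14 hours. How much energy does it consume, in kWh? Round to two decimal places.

12.56 kWh

Power = 3.9 A × 230 V = 897 W = 0.897 kW
Energy = 0.897 kW × 14 h = 12.558 kWh ≈ 12.56 kWh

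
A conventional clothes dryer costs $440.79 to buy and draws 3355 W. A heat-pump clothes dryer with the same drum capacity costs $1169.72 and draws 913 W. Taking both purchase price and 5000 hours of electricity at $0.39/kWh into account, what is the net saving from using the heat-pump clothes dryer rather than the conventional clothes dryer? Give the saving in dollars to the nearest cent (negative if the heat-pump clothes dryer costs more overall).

$4032.97

conventional clothes dryer: $440.79 + (3355/1000) kW × 5000 h × $0.39 = $440.79 + $6542.25 = $6983.04
heat-pump clothes dryer: $1169.72 + (913/1000) kW × 5000 h × $0.39 = $1169.72 + $1780.35 = $2950.07
Saving = $6983.04 − $2950.07 = $4032.97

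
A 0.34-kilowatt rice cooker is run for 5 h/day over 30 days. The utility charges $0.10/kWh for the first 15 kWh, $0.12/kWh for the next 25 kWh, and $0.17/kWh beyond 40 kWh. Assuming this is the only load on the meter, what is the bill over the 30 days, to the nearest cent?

Runtime = 5 h/day × 30 days = 150 h
Energy = 0.34 kW × 150 h = 51 kWh
Tier 1 (0–15 kWh): 15 × $0.10 = $1.5
Tier 2 (15–40 kWh): 25 × $0.12 = $3
Above 40 kWh: 11 × $0.17 = $1.87
Bill = $6.37

$6.37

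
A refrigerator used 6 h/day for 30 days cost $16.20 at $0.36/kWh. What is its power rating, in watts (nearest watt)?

250 W

Energy = $16.20 ÷ $0.36/kWh = 45 kWh
Runtime = 6 h/day × 30 days = 180 h
Power = 45 kWh ÷ 180 h = 0.25 kW = 250 W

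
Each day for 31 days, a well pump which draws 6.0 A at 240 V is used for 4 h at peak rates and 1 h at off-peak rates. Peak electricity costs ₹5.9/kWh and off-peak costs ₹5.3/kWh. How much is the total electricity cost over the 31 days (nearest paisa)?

Power = 6.0 A × 240 V = 1440 W = 1.44 kW
Peak energy = 1.44 kW × 4 h × 31 = 178.56 kWh
Off-peak energy = 1.44 kW × 1 h × 31 = 44.64 kWh
Cost = 178.56 × ₹5.9 + 44.64 × ₹5.3 = ₹1053.504 + ₹236.592 = ₹1290.10

₹1290.10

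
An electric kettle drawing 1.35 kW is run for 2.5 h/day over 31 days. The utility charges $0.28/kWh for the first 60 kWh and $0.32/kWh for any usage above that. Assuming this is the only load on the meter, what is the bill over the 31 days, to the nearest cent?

Runtime = 2.5 h/day × 31 days = 77.5 h
Energy = 1.35 kW × 77.5 h = 104.625 kWh
Tier 1 (0–60 kWh): 60 × $0.28 = $16.8
Above 60 kWh: 44.625 × $0.32 = $14.28
Bill = $31.08

$31.08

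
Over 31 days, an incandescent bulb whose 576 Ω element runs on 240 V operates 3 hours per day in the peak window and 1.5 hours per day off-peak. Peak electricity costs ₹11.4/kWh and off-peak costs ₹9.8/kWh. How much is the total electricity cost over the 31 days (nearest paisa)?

₹151.59

Power = V²/R = 240²/576 = 100 W = 0.1 kW
Peak energy = 0.1 kW × 3 h × 31 = 9.3 kWh
Off-peak energy = 0.1 kW × 1.5 h × 31 = 4.65 kWh
Cost = 9.3 × ₹11.4 + 4.65 × ₹9.8 = ₹106.02 + ₹45.57 = ₹151.59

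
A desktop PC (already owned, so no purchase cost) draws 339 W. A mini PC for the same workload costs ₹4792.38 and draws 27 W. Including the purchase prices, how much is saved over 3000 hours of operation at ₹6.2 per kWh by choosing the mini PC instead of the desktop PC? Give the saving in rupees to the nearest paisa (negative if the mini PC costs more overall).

desktop PC: ₹0.00 + (339/1000) kW × 3000 h × ₹6.2 = ₹0.00 + ₹6305.4 = ₹6305.4
mini PC: ₹4792.38 + (27/1000) kW × 3000 h × ₹6.2 = ₹4792.38 + ₹502.2 = ₹5294.58
Saving = ₹6305.4 − ₹5294.58 = ₹1010.82

₹1010.82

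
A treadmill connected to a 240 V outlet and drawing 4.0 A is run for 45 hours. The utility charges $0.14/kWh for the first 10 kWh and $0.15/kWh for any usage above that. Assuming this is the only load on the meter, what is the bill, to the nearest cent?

$6.38

Power = 4.0 A × 240 V = 960 W = 0.96 kW
Energy = 0.96 kW × 45 h = 43.2 kWh
Tier 1 (0–10 kWh): 10 × $0.14 = $1.4
Above 10 kWh: 33.2 × $0.15 = $4.98
Bill = $6.38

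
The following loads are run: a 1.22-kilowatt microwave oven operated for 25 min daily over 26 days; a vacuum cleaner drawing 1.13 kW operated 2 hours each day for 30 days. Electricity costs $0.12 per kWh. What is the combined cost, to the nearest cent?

microwave oven: Runtime = 25 min × 26 = 650 min = 10.833333… h
microwave oven: 1.22 kW × 10.833333… h = 13.216666… kWh
vacuum cleaner: Runtime = 2 h/day × 30 days = 60 h
vacuum cleaner: 1.13 kW × 60 h = 67.8 kWh
Total energy = 81.016666… kWh
Cost = 81.016666… × $0.12 = $9.72

$9.72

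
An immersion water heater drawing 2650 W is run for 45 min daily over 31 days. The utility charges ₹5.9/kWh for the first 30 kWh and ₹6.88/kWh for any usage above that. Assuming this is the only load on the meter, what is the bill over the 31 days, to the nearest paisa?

₹394.49

Runtime = 45 min × 31 = 1395 min = 23.25 h
Energy = 2.65 kW × 23.25 h = 61.6125 kWh
Tier 1 (0–30 kWh): 30 × ₹5.9 = ₹177
Above 30 kWh: 31.6125 × ₹6.88 = ₹217.494
Bill = ₹394.49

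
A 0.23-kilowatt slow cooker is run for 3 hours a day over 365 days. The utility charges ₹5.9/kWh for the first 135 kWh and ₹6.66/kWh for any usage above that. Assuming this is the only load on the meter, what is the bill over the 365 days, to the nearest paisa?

₹1574.72

Runtime = 3 h/day × 365 days = 1095 h
Energy = 0.23 kW × 1095 h = 251.85 kWh
Tier 1 (0–135 kWh): 135 × ₹5.9 = ₹796.5
Above 135 kWh: 116.85 × ₹6.66 = ₹778.221
Bill = ₹1574.72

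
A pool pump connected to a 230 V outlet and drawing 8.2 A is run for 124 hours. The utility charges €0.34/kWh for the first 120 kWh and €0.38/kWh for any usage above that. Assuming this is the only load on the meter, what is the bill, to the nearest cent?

€84.07

Power = 8.2 A × 230 V = 1886 W = 1.886 kW
Energy = 1.886 kW × 124 h = 233.864 kWh
Tier 1 (0–120 kWh): 120 × €0.34 = €40.8
Above 120 kWh: 113.864 × €0.38 = €43.26832
Bill = €84.07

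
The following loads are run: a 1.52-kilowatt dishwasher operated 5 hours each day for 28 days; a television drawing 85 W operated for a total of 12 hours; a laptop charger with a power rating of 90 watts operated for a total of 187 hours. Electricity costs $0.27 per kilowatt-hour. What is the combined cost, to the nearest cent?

dishwasher: Runtime = 5 h/day × 28 days = 140 h
dishwasher: 1.52 kW × 140 h = 212.8 kWh
television: 0.085 kW × 12 h = 1.02 kWh
laptop charger: 0.09 kW × 187 h = 16.83 kWh
Total energy = 230.65 kWh
Cost = 230.65 × $0.27 = $62.28

$62.28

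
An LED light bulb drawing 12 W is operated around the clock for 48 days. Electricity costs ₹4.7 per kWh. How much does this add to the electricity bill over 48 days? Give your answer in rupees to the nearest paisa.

₹64.97

Runtime = 24 h × 48 = 1152 h
Energy = 0.012 kW × 1152 h = 13.824 kWh
Cost = 13.824 kWh × ₹4.7/kWh = ₹64.97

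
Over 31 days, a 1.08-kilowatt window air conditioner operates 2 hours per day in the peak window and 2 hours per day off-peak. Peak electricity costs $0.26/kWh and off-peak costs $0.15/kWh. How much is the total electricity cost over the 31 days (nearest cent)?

$27.45

Peak energy = 1.08 kW × 2 h × 31 = 66.96 kWh
Off-peak energy = 1.08 kW × 2 h × 31 = 66.96 kWh
Cost = 66.96 × $0.26 + 66.96 × $0.15 = $17.4096 + $10.044 = $27.45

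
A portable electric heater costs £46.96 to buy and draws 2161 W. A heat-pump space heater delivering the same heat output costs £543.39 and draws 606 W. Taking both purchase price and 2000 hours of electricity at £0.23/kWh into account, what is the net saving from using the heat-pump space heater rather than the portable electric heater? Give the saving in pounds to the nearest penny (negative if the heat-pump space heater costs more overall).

£218.87

portable electric heater: £46.96 + (2161/1000) kW × 2000 h × £0.23 = £46.96 + £994.06 = £1041.02
heat-pump space heater: £543.39 + (606/1000) kW × 2000 h × £0.23 = £543.39 + £278.76 = £822.15
Saving = £1041.02 − £822.15 = £218.87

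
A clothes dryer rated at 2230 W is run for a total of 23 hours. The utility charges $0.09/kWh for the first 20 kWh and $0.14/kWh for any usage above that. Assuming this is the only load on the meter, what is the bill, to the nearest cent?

Energy = 2.23 kW × 23 h = 51.29 kWh
Tier 1 (0–20 kWh): 20 × $0.09 = $1.8
Above 20 kWh: 31.29 × $0.14 = $4.3806
Bill = $6.18

$6.18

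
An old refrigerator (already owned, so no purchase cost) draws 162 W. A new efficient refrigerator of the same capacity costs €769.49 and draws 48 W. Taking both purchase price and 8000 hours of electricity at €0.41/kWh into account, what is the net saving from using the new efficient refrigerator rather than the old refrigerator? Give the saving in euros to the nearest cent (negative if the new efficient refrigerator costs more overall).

-€395.57

old refrigerator: €0.00 + (162/1000) kW × 8000 h × €0.41 = €0.00 + €531.36 = €531.36
new efficient refrigerator: €769.49 + (48/1000) kW × 8000 h × €0.41 = €769.49 + €157.44 = €926.93
Saving = €531.36 − €926.93 = −€395.57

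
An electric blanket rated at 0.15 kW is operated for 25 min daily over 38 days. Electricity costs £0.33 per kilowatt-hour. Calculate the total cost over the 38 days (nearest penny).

Runtime = 25 min × 38 = 950 min = 15.833333… h
Energy = 0.15 kW × 15.833333… h = 2.375 kWh
Cost = 2.375 kWh × £0.33/kWh = £0.78

£0.78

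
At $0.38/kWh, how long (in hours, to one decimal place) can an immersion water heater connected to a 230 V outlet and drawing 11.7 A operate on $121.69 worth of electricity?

119.0 h

Power = 11.7 A × 230 V = 2691 W = 2.691 kW
Energy available = $121.69 ÷ $0.38/kWh = 320.2368 kWh
Hours = 320.2368 kWh ÷ 2.691 kW = 119.0 h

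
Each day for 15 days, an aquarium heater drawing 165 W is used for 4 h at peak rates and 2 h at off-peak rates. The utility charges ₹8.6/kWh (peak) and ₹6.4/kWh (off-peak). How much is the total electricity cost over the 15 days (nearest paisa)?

Peak energy = 0.165 kW × 4 h × 15 = 9.9 kWh
Off-peak energy = 0.165 kW × 2 h × 15 = 4.95 kWh
Cost = 9.9 × ₹8.6 + 4.95 × ₹6.4 = ₹85.14 + ₹31.68 = ₹116.82

₹116.82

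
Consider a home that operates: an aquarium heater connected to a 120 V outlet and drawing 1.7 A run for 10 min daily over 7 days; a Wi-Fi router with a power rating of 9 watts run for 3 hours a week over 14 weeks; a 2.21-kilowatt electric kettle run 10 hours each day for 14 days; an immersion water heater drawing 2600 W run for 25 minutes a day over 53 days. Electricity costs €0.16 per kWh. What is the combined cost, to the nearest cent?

€58.79

aquarium heater: Power = 1.7 A × 120 V = 204 W = 0.204 kW
aquarium heater: Runtime = 10 min × 7 = 70 min = 1.166666… h
aquarium heater: 0.204 kW × 1.166666… h = 0.238 kWh
Wi-Fi router: Runtime = 3 h/week × 14 weeks = 42 h
Wi-Fi router: 0.009 kW × 42 h = 0.378 kWh
electric kettle: Runtime = 10 h/day × 14 days = 140 h
electric kettle: 2.21 kW × 140 h = 309.4 kWh
immersion water heater: Runtime = 25 min × 53 = 1325 min = 22.083333… h
immersion water heater: 2.6 kW × 22.083333… h = 57.416666… kWh
Total energy = 367.432666… kWh
Cost = 367.432666… × €0.16 = €58.79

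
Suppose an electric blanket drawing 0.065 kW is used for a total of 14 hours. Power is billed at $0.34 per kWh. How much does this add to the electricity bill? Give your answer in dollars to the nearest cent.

Energy = 0.065 kW × 14 h = 0.91 kWh
Cost = 0.91 kWh × $0.34/kWh = $0.31

$0.31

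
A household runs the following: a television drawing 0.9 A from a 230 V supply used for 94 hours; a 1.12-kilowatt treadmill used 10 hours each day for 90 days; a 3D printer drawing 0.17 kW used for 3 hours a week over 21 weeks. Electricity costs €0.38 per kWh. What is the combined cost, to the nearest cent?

€394.50

television: Power = 0.9 A × 230 V = 207 W = 0.207 kW
television: 0.207 kW × 94 h = 19.458 kWh
treadmill: Runtime = 10 h/day × 90 days = 900 h
treadmill: 1.12 kW × 900 h = 1008 kWh
3D printer: Runtime = 3 h/week × 21 weeks = 63 h
3D printer: 0.17 kW × 63 h = 10.71 kWh
Total energy = 1038.168 kWh
Cost = 1038.168 × €0.38 = €394.50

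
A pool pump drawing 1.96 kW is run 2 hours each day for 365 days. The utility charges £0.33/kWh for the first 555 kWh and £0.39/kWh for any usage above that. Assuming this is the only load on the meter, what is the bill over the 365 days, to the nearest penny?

Runtime = 2 h/day × 365 days = 730 h
Energy = 1.96 kW × 730 h = 1430.8 kWh
Tier 1 (0–555 kWh): 555 × £0.33 = £183.15
Above 555 kWh: 875.8 × £0.39 = £341.562
Bill = £524.71

£524.71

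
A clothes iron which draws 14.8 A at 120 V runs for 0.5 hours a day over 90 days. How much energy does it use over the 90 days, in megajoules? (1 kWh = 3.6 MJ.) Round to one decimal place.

287.7 MJ

Power = 14.8 A × 120 V = 1776 W = 1.776 kW
Runtime = 0.5 h/day × 90 days = 45 h
Energy = 1.776 kW × 45 h = 79.92 kWh
= 79.92 × 3.6 MJ = 287.7 MJ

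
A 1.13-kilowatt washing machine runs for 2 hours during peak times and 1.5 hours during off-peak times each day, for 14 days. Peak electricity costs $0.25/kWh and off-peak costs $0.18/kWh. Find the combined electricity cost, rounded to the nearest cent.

Peak energy = 1.13 kW × 2 h × 14 = 31.64 kWh
Off-peak energy = 1.13 kW × 1.5 h × 14 = 23.73 kWh
Cost = 31.64 × $0.25 + 23.73 × $0.18 = $7.91 + $4.2714 = $12.18

$12.18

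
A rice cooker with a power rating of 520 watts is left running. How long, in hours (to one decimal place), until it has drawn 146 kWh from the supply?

Hours = 146 kWh ÷ 0.52 kW = 280.8 h

280.8 h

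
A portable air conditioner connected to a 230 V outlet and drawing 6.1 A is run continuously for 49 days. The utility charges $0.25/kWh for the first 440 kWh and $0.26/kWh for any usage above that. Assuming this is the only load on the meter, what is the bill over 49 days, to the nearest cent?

$424.58

Power = 6.1 A × 230 V = 1403 W = 1.403 kW
Runtime = 24 h × 49 = 1176 h
Energy = 1.403 kW × 1176 h = 1649.928 kWh
Tier 1 (0–440 kWh): 440 × $0.25 = $110
Above 440 kWh: 1209.928 × $0.26 = $314.58128
Bill = $424.58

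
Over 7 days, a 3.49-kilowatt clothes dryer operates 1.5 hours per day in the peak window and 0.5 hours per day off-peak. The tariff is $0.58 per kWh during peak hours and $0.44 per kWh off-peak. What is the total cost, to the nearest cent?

$26.63

Peak energy = 3.49 kW × 1.5 h × 7 = 36.645 kWh
Off-peak energy = 3.49 kW × 0.5 h × 7 = 12.215 kWh
Cost = 36.645 × $0.58 + 12.215 × $0.44 = $21.2541 + $5.3746 = $26.63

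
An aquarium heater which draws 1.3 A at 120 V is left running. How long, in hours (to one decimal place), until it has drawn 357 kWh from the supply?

2288.5 h

Power = 1.3 A × 120 V = 156 W = 0.156 kW
Hours = 357 kWh ÷ 0.156 kW = 2288.5 h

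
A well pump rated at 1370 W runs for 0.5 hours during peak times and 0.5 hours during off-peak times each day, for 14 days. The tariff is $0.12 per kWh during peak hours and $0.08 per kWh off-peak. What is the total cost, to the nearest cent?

$1.92

Peak energy = 1.37 kW × 0.5 h × 14 = 9.59 kWh
Off-peak energy = 1.37 kW × 0.5 h × 14 = 9.59 kWh
Cost = 9.59 × $0.12 + 9.59 × $0.08 = $1.1508 + $0.7672 = $1.92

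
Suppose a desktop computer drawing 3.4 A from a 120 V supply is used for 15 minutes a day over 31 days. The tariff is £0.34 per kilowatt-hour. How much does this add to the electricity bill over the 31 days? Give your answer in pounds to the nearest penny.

£1.08

Power = 3.4 A × 120 V = 408 W = 0.408 kW
Runtime = 15 min × 31 = 465 min = 7.75 h
Energy = 0.408 kW × 7.75 h = 3.162 kWh
Cost = 3.162 kWh × £0.34/kWh = £1.08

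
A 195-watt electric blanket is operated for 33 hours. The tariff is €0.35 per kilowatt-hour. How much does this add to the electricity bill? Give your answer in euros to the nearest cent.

€2.25

Energy = 0.195 kW × 33 h = 6.435 kWh
Cost = 6.435 kWh × €0.35/kWh = €2.25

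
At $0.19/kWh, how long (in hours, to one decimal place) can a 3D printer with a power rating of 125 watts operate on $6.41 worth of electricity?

269.9 h

Energy available = $6.41 ÷ $0.19/kWh = 33.7368 kWh
Hours = 33.7368 kWh ÷ 0.125 kW = 269.9 h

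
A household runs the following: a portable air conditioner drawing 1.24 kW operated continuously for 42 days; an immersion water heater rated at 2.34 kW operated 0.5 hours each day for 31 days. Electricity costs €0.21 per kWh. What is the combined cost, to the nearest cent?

€270.10

portable air conditioner: Runtime = 24 h × 42 = 1008 h
portable air conditioner: 1.24 kW × 1008 h = 1249.92 kWh
immersion water heater: Runtime = 0.5 h/day × 31 days = 15.5 h
immersion water heater: 2.34 kW × 15.5 h = 36.27 kWh
Total energy = 1286.19 kWh
Cost = 1286.19 × €0.21 = €270.10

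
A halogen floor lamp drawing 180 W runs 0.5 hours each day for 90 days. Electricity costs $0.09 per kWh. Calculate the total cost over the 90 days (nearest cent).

$0.73

Runtime = 0.5 h/day × 90 days = 45 h
Energy = 0.18 kW × 45 h = 8.1 kWh
Cost = 8.1 kWh × $0.09/kWh = $0.73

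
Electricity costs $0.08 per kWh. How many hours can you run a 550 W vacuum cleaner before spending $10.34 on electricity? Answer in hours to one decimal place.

Energy available = $10.34 ÷ $0.08/kWh = 129.25 kWh
Hours = 129.25 kWh ÷ 0.55 kW = 235.0 h

235.0 h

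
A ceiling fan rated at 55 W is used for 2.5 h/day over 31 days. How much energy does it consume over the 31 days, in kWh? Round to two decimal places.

4.26 kWh

Runtime = 2.5 h/day × 31 days = 77.5 h
Energy = 0.055 kW × 77.5 h = 4.2625 kWh ≈ 4.26 kWh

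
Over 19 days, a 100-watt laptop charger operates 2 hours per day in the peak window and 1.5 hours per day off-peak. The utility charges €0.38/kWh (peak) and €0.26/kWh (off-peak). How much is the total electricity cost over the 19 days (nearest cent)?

€2.19

Peak energy = 0.1 kW × 2 h × 19 = 3.8 kWh
Off-peak energy = 0.1 kW × 1.5 h × 19 = 2.85 kWh
Cost = 3.8 × €0.38 + 2.85 × €0.26 = €1.444 + €0.741 = €2.19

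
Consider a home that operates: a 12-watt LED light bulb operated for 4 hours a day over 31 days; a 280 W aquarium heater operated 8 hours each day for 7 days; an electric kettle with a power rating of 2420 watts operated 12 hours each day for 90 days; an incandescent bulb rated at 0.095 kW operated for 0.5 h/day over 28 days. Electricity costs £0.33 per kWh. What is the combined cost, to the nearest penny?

LED light bulb: Runtime = 4 h/day × 31 days = 124 h
LED light bulb: 0.012 kW × 124 h = 1.488 kWh
aquarium heater: Runtime = 8 h/day × 7 days = 56 h
aquarium heater: 0.28 kW × 56 h = 15.68 kWh
electric kettle: Runtime = 12 h/day × 90 days = 1080 h
electric kettle: 2.42 kW × 1080 h = 2613.6 kWh
incandescent bulb: Runtime = 0.5 h/day × 28 days = 14 h
incandescent bulb: 0.095 kW × 14 h = 1.33 kWh
Total energy = 2632.098 kWh
Cost = 2632.098 × £0.33 = £868.59

£868.59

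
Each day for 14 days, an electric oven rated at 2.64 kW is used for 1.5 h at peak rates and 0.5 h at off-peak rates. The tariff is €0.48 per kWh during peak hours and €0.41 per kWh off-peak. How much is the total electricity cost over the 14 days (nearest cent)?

€34.19

Peak energy = 2.64 kW × 1.5 h × 14 = 55.44 kWh
Off-peak energy = 2.64 kW × 0.5 h × 14 = 18.48 kWh
Cost = 55.44 × €0.48 + 18.48 × €0.41 = €26.6112 + €7.5768 = €34.19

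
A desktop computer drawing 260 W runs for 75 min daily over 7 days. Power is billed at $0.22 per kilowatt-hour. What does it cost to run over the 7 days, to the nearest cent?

Runtime = 75 min × 7 = 525 min = 8.75 h
Energy = 0.26 kW × 8.75 h = 2.275 kWh
Cost = 2.275 kWh × $0.22/kWh = $0.50

$0.50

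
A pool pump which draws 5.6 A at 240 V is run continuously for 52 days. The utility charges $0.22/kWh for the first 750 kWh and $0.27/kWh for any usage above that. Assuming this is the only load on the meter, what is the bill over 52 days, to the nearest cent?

Power = 5.6 A × 240 V = 1344 W = 1.344 kW
Runtime = 24 h × 52 = 1248 h
Energy = 1.344 kW × 1248 h = 1677.312 kWh
Tier 1 (0–750 kWh): 750 × $0.22 = $165
Above 750 kWh: 927.312 × $0.27 = $250.37424
Bill = $415.37

$415.37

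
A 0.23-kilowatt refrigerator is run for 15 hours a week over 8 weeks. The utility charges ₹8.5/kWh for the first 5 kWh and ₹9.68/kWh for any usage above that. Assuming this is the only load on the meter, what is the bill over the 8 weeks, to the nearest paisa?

Runtime = 15 h/week × 8 weeks = 120 h
Energy = 0.23 kW × 120 h = 27.6 kWh
Tier 1 (0–5 kWh): 5 × ₹8.5 = ₹42.5
Above 5 kWh: 22.6 × ₹9.68 = ₹218.768
Bill = ₹261.27

₹261.27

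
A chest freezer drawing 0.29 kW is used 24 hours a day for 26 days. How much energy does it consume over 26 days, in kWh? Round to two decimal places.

180.96 kWh

Runtime = 24 h × 26 = 624 h
Energy = 0.29 kW × 624 h = 180.96 kWh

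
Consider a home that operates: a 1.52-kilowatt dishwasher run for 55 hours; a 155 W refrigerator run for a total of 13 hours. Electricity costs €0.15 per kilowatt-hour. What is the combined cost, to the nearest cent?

dishwasher: 1.52 kW × 55 h = 83.6 kWh
refrigerator: 0.155 kW × 13 h = 2.015 kWh
Total energy = 85.615 kWh
Cost = 85.615 × €0.15 = €12.84

€12.84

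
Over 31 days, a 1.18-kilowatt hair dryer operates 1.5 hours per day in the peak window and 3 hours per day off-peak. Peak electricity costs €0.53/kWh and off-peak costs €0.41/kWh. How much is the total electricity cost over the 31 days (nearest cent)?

€74.07

Peak energy = 1.18 kW × 1.5 h × 31 = 54.87 kWh
Off-peak energy = 1.18 kW × 3 h × 31 = 109.74 kWh
Cost = 54.87 × €0.53 + 109.74 × €0.41 = €29.0811 + €44.9934 = €74.07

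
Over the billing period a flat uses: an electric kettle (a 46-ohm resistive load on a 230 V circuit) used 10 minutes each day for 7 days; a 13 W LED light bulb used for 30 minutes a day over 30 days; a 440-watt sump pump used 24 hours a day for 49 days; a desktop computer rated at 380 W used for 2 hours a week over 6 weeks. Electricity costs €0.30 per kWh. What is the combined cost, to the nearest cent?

€157.06

electric kettle: Power = V²/R = 230²/46 = 1150 W = 1.15 kW
electric kettle: Runtime = 10 min × 7 = 70 min = 1.166666… h
electric kettle: 1.15 kW × 1.166666… h = 1.341666… kWh
LED light bulb: Runtime = 30 min × 30 = 900 min = 15 h
LED light bulb: 0.013 kW × 15 h = 0.195 kWh
sump pump: Runtime = 24 h × 49 = 1176 h
sump pump: 0.44 kW × 1176 h = 517.44 kWh
desktop computer: Runtime = 2 h/week × 6 weeks = 12 h
desktop computer: 0.38 kW × 12 h = 4.56 kWh
Total energy = 523.536666… kWh
Cost = 523.536666… × €0.30 = €157.06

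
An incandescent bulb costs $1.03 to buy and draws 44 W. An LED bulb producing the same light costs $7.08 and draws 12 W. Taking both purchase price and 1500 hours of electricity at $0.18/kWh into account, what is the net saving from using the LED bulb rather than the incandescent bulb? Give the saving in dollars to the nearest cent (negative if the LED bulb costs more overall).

$2.59

incandescent bulb: $1.03 + (44/1000) kW × 1500 h × $0.18 = $1.03 + $11.88 = $12.91
LED bulb: $7.08 + (12/1000) kW × 1500 h × $0.18 = $7.08 + $3.24 = $10.32
Saving = $12.91 − $10.32 = $2.59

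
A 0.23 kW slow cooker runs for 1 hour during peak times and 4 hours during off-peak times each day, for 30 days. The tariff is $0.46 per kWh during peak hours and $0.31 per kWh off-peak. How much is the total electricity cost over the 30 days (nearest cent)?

Peak energy = 0.23 kW × 1 h × 30 = 6.9 kWh
Off-peak energy = 0.23 kW × 4 h × 30 = 27.6 kWh
Cost = 6.9 × $0.46 + 27.6 × $0.31 = $3.174 + $8.556 = $11.73

$11.73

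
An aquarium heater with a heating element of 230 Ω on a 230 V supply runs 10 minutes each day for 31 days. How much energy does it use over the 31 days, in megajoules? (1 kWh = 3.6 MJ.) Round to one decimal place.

4.3 MJ

Power = V²/R = 230²/230 = 230 W = 0.23 kW
Runtime = 10 min × 31 = 310 min = 5.166666… h
Energy = 0.23 kW × 5.166666… h = 1.188333… kWh
= 1.188333… × 3.6 MJ = 4.3 MJ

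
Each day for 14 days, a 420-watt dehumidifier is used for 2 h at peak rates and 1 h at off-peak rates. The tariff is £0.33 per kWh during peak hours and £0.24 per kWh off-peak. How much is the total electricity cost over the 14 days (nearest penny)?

Peak energy = 0.42 kW × 2 h × 14 = 11.76 kWh
Off-peak energy = 0.42 kW × 1 h × 14 = 5.88 kWh
Cost = 11.76 × £0.33 + 5.88 × £0.24 = £3.8808 + £1.4112 = £5.29

£5.29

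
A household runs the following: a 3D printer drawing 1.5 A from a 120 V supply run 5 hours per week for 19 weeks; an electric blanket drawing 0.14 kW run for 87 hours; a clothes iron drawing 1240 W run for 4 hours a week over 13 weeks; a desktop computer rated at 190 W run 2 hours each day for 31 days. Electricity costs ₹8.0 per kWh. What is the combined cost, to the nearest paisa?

3D printer: Power = 1.5 A × 120 V = 180 W = 0.18 kW
3D printer: Runtime = 5 h/week × 19 weeks = 95 h
3D printer: 0.18 kW × 95 h = 17.1 kWh
electric blanket: 0.14 kW × 87 h = 12.18 kWh
clothes iron: Runtime = 4 h/week × 13 weeks = 52 h
clothes iron: 1.24 kW × 52 h = 64.48 kWh
desktop computer: Runtime = 2 h/day × 31 days = 62 h
desktop computer: 0.19 kW × 62 h = 11.78 kWh
Total energy = 105.54 kWh
Cost = 105.54 × ₹8.0 = ₹844.32

₹844.32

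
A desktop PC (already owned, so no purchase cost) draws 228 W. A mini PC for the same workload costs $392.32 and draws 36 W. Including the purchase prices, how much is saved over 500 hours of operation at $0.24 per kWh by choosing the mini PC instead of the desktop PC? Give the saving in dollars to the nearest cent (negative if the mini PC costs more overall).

-$369.28

desktop PC: $0.00 + (228/1000) kW × 500 h × $0.24 = $0.00 + $27.36 = $27.36
mini PC: $392.32 + (36/1000) kW × 500 h × $0.24 = $392.32 + $4.32 = $396.64
Saving = $27.36 − $396.64 = −$369.28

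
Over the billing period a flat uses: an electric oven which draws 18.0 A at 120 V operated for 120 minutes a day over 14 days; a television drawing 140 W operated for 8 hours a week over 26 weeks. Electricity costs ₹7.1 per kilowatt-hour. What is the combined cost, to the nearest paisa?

electric oven: Power = 18.0 A × 120 V = 2160 W = 2.16 kW
electric oven: Runtime = 120 min × 14 = 1680 min = 28 h
electric oven: 2.16 kW × 28 h = 60.48 kWh
television: Runtime = 8 h/week × 26 weeks = 208 h
television: 0.14 kW × 208 h = 29.12 kWh
Total energy = 89.6 kWh
Cost = 89.6 × ₹7.1 = ₹636.16

₹636.16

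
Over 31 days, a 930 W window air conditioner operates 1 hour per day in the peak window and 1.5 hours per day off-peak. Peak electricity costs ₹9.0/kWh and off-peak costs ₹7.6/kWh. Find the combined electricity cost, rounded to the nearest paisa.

₹588.13

Peak energy = 0.93 kW × 1 h × 31 = 28.83 kWh
Off-peak energy = 0.93 kW × 1.5 h × 31 = 43.245 kWh
Cost = 28.83 × ₹9.0 + 43.245 × ₹7.6 = ₹259.47 + ₹328.662 = ₹588.13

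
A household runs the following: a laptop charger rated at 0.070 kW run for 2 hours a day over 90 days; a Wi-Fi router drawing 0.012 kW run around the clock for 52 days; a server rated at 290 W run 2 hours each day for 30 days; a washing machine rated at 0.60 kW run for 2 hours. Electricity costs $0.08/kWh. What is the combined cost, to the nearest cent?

laptop charger: Runtime = 2 h/day × 90 days = 180 h
laptop charger: 0.07 kW × 180 h = 12.6 kWh
Wi-Fi router: Runtime = 24 h × 52 = 1248 h
Wi-Fi router: 0.012 kW × 1248 h = 14.976 kWh
server: Runtime = 2 h/day × 30 days = 60 h
server: 0.29 kW × 60 h = 17.4 kWh
washing machine: 0.6 kW × 2 h = 1.2 kWh
Total energy = 46.176 kWh
Cost = 46.176 × $0.08 = $3.69

$3.69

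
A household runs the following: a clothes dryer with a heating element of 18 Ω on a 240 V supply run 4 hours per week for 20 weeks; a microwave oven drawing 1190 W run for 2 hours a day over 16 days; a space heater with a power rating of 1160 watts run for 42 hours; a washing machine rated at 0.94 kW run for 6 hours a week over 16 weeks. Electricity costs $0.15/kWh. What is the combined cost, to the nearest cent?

clothes dryer: Power = V²/R = 240²/18 = 3200 W = 3.2 kW
clothes dryer: Runtime = 4 h/week × 20 weeks = 80 h
clothes dryer: 3.2 kW × 80 h = 256 kWh
microwave oven: Runtime = 2 h/day × 16 days = 32 h
microwave oven: 1.19 kW × 32 h = 38.08 kWh
space heater: 1.16 kW × 42 h = 48.72 kWh
washing machine: Runtime = 6 h/week × 16 weeks = 96 h
washing machine: 0.94 kW × 96 h = 90.24 kWh
Total energy = 433.04 kWh
Cost = 433.04 × $0.15 = $64.96

$64.96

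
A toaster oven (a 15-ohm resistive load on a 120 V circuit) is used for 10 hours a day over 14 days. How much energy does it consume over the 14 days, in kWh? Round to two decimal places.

Power = V²/R = 120²/15 = 960 W = 0.96 kW
Runtime = 10 h/day × 14 days = 140 h
Energy = 0.96 kW × 140 h = 134.4 kWh

134.40 kWh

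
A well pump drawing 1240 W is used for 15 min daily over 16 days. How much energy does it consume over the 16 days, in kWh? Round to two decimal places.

Runtime = 15 min × 16 = 240 min = 4 h
Energy = 1.24 kW × 4 h = 4.96 kWh

4.96 kWh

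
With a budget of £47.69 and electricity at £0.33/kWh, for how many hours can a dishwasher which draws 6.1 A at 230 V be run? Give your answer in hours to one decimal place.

103.0 h

Power = 6.1 A × 230 V = 1403 W = 1.403 kW
Energy available = £47.69 ÷ £0.33/kWh = 144.5152 kWh
Hours = 144.5152 kWh ÷ 1.403 kW = 103.0 h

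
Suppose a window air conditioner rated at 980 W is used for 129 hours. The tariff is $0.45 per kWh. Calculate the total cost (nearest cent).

$56.89

Energy = 0.98 kW × 129 h = 126.42 kWh
Cost = 126.42 kWh × $0.45/kWh = $56.89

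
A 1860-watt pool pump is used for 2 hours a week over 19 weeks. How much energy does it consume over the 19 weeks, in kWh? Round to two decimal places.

Runtime = 2 h/week × 19 weeks = 38 h
Energy = 1.86 kW × 38 h = 70.68 kWh

70.68 kWh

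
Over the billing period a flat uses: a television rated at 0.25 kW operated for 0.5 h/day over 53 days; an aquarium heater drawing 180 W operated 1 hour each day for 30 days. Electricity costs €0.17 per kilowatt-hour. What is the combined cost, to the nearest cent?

television: Runtime = 0.5 h/day × 53 days = 26.5 h
television: 0.25 kW × 26.5 h = 6.625 kWh
aquarium heater: Runtime = 1 h/day × 30 days = 30 h
aquarium heater: 0.18 kW × 30 h = 5.4 kWh
Total energy = 12.025 kWh
Cost = 12.025 × €0.17 = €2.04

€2.04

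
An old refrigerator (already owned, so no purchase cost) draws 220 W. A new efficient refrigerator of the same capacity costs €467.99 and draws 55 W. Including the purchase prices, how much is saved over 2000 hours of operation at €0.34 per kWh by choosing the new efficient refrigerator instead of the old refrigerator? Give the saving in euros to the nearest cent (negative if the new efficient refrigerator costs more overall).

old refrigerator: €0.00 + (220/1000) kW × 2000 h × €0.34 = €0.00 + €149.6 = €149.6
new efficient refrigerator: €467.99 + (55/1000) kW × 2000 h × €0.34 = €467.99 + €37.4 = €505.39
Saving = €149.6 − €505.39 = −€355.79

-€355.79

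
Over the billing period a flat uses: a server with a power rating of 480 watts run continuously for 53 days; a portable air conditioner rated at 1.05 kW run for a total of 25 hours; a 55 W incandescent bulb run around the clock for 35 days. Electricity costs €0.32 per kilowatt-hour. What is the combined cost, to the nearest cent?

€218.56

server: Runtime = 24 h × 53 = 1272 h
server: 0.48 kW × 1272 h = 610.56 kWh
portable air conditioner: 1.05 kW × 25 h = 26.25 kWh
incandescent bulb: Runtime = 24 h × 35 = 840 h
incandescent bulb: 0.055 kW × 840 h = 46.2 kWh
Total energy = 683.01 kWh
Cost = 683.01 × €0.32 = €218.56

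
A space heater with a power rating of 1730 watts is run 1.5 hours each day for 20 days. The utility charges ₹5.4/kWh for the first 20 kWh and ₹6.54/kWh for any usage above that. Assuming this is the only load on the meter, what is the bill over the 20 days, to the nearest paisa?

Runtime = 1.5 h/day × 20 days = 30 h
Energy = 1.73 kW × 30 h = 51.9 kWh
Tier 1 (0–20 kWh): 20 × ₹5.4 = ₹108
Above 20 kWh: 31.9 × ₹6.54 = ₹208.626
Bill = ₹316.63

₹316.63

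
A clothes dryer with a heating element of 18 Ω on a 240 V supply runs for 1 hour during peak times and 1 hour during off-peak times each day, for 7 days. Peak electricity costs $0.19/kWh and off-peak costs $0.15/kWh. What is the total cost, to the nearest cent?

Power = V²/R = 240²/18 = 3200 W = 3.2 kW
Peak energy = 3.2 kW × 1 h × 7 = 22.4 kWh
Off-peak energy = 3.2 kW × 1 h × 7 = 22.4 kWh
Cost = 22.4 × $0.19 + 22.4 × $0.15 = $4.256 + $3.36 = $7.62

$7.62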